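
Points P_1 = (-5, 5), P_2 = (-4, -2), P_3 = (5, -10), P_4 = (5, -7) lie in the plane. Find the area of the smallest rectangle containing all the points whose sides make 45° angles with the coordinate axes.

In coordinates u = x + y, v = x − y the rectangle is axis-aligned; the map (x,y)→(u,v) scales areas by 2.
u-values: 0, -6, -5, -2; range = 0 − (-6) = 6.
v-values: -10, -2, 15, 12; range = 15 − (-10) = 25.
Area = (6 × 25) / 2 = 75.

75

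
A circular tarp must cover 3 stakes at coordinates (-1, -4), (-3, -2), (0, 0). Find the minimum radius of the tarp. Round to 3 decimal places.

Call the three points A, B, C in the order given.
Side lengths²: AB² = 8, AC² = 17, BC² = 13.
Since AC² = 17 < 13 + 8 = 21, the triangle is acute, so the smallest enclosing circle is the circumcircle.
Circumcentre = (-0.9, -1.9), r² = 4.42.
r = √(4.42) ≈ 2.102.

2.102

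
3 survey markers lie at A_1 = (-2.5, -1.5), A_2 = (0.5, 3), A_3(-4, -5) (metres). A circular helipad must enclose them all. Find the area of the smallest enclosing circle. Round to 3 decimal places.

Side lengths²: A_1A_2² = 29.25, A_1A_3² = 14.5, A_2A_3² = 84.25.
Since A_2A_3² = 84.25 ≥ 29.25 + 14.5 = 43.75, the angle opposite A_2A_3 is not acute, so the smallest enclosing circle has A_2A_3 as diameter.
Centre = midpoint of A_2A_3 = (-1.75, -1), r² = 84.25/4 = 21.0625.
Area = π·r² = π·21.0625 ≈ 66.170.

66.170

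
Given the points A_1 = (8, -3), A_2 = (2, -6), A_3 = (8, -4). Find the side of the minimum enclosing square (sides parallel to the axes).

The bounding box has width 6 and height 3.
An axis-aligned square enclosing the set must have side ≥ max(width, height).
So the minimum side is max(6, 3) = 6.

6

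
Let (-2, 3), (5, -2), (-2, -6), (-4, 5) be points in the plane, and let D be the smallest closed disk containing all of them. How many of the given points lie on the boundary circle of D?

3

The minimum enclosing circle of a finite set is fixed by two of the points (as a diameter) or three (as a circumcircle).
The minimum enclosing circle is determined by three boundary points: (5, -2), (-2, -6), (-4, 5).
Their circumcentre is (-25/34, -3/34) with r² = 21125/578.
The farthest remaining point (-2, 3) is at distance² 6437/578 ≤ 21125/578.
The points at distance exactly r from the centre are (5, -2), (-2, -6), (-4, 5) — 3 points.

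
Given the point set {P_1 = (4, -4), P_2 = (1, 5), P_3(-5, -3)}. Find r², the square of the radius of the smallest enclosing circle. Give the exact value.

Side lengths²: P_1P_2² = 90, P_1P_3² = 82, P_2P_3² = 100.
Since P_2P_3² = 100 < 90 + 82 = 172, the triangle is acute, so the smallest enclosing circle is the circumcircle.
Circumcentre = (-2/13, -5/13), r² = 5125/169.

5125/169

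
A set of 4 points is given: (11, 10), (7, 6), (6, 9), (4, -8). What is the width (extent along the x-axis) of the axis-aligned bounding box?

7

max x = 11, min x = 4, so width = 7.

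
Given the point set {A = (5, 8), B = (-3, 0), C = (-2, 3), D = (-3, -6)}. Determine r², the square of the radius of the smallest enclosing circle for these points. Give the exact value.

65

A smallest enclosing disk is always determined by at most three of the input points on its boundary.
The farthest pair is A–D with squared distance 260. The circle on this segment as diameter has centre (1, 1) and r² = 260/4 = 65.
Check B: distance² to centre = 17 ≤ 65, so it lies inside.
All remaining points lie in this disk, and no smaller disk contains both endpoints, so this is the minimum enclosing circle.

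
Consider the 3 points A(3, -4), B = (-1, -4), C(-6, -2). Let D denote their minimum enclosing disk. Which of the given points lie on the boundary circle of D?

Side lengths²: AB² = 16, AC² = 85, BC² = 29.
Since AC² = 85 ≥ 29 + 16 = 45, the angle opposite AC is not acute, so the smallest enclosing circle has AC as diameter.
Centre = midpoint of AC = (-1.5, -3), r² = 85/4 = 21.25.
The points at distance exactly r from the centre are A, C — 2 points.

A, C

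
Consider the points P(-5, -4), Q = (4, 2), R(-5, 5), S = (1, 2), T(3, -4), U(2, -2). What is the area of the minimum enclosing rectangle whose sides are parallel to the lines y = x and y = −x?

In coordinates u = x + y, v = x − y the rectangle is axis-aligned; the map (x,y)→(u,v) scales areas by 2.
u-values: -9, 6, 0, 3, -1, 0; range = 6 − (-9) = 15.
v-values: -1, 2, -10, -1, 7, 4; range = 7 − (-10) = 17.
Area = (15 × 17) / 2 = 127.5.

127.5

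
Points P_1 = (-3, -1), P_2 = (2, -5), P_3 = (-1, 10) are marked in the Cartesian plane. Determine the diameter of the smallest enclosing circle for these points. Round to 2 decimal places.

Side lengths²: P_1P_2² = 41, P_1P_3² = 125, P_2P_3² = 234.
Since P_2P_3² = 234 ≥ 125 + 41 = 166, the angle opposite P_2P_3 is not acute, so the smallest enclosing circle has P_2P_3 as diameter.
Centre = midpoint of P_2P_3 = (0.5, 2.5), r² = 234/4 = 58.5.
Diameter = 2r = 2√(58.5) ≈ 15.30.

15.30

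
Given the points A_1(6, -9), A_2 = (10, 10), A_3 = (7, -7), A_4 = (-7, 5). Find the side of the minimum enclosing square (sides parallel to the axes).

The bounding box has width 17 and height 19.
An axis-aligned square enclosing the set must have side ≥ max(width, height).
So the minimum side is max(17, 19) = 19.

19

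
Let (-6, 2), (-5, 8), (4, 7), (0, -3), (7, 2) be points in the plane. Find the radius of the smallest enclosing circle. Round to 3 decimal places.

6.836

The minimum enclosing circle of a finite set is fixed by two of the points (as a diameter) or three (as a circumcircle).
The minimum enclosing circle is determined by three boundary points: (-5, 8), (0, -3), (7, 2).
Their circumcentre is (7/17, 65/17) with r² = 13505/289.
The farthest remaining point (-6, 2) is at distance² 12842/289 ≤ 13505/289.
r = √(13505/289) ≈ 6.836.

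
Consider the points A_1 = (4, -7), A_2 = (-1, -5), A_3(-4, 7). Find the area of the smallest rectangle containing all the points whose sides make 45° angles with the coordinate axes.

In coordinates u = x + y, v = x − y the rectangle is axis-aligned; the map (x,y)→(u,v) scales areas by 2.
u-values: -3, -6, 3; range = 3 − (-6) = 9.
v-values: 11, 4, -11; range = 11 − (-11) = 22.
Area = (9 × 22) / 2 = 99.

99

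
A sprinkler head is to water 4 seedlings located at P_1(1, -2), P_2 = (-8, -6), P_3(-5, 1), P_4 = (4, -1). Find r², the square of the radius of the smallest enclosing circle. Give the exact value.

42.25

A smallest enclosing disk is always determined by at most three of the input points on its boundary.
The farthest pair is P_2–P_4 with squared distance 169. The circle on this segment as diameter has centre (-2, -3.5) and r² = 169/4 = 42.25.
Check P_1: distance² to centre = 11.25 ≤ 42.25, so it lies inside.
All remaining points lie in this disk, and no smaller disk contains both endpoints, so this is the minimum enclosing circle.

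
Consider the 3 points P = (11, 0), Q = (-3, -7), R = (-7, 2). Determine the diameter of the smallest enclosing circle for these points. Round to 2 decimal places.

Side lengths²: PQ² = 245, PR² = 328, QR² = 97.
Since PR² = 328 < 245 + 97 = 342, the triangle is acute, so the smallest enclosing circle is the circumcircle.
Circumcentre = (43/22, 13/22), r² = 19885/242.
Diameter = 2r = 2√(19885/242) ≈ 18.13.

18.13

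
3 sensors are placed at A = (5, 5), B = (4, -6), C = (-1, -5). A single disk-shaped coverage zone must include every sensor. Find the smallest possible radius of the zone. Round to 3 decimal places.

Side lengths²: AB² = 122, AC² = 136, BC² = 26.
Since AC² = 136 < 122 + 26 = 148, the triangle is acute, so the smallest enclosing circle is the circumcircle.
Circumcentre = (71/28, -9/28), r² = 13481/392.
r = √(13481/392) ≈ 5.864.

5.864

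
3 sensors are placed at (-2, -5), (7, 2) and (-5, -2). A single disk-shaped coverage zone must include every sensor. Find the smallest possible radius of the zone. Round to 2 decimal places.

Call the three points A, B, C in the order given.
Side lengths²: AB² = 130, AC² = 18, BC² = 160.
Since BC² = 160 ≥ 130 + 18 = 148, the angle opposite BC is not acute, so the smallest enclosing circle has BC as diameter.
Centre = midpoint of BC = (1, 0), r² = 160/4 = 40.
r = √40 ≈ 6.32.

6.32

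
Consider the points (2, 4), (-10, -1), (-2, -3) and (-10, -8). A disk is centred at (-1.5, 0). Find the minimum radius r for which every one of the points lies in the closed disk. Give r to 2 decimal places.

11.67

The required radius is the distance from (-1.5, 0) to the farthest point.
Squared distances: 28.25, 73.25, 9.25, 136.25.
Maximum is 136.25, attained at (-10, -8).
r = √(136.25) ≈ 11.67.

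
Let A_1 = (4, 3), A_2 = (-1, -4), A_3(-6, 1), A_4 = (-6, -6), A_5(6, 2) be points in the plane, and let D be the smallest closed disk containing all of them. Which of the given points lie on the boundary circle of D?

A_4, A_5

A smallest enclosing disk is always determined by at most three of the input points on its boundary.
The farthest pair is A_4–A_5 with squared distance 208. The circle on this segment as diameter has centre (0, -2) and r² = 208/4 = 52.
Check A_1: distance² to centre = 41 ≤ 52, so it lies inside.
All remaining points lie in this disk, and no smaller disk contains both endpoints, so this is the minimum enclosing circle.
The points at distance exactly r from the centre are A_4, A_5 — 2 points.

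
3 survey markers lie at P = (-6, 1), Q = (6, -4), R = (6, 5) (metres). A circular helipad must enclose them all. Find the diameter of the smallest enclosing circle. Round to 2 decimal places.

13.70

Side lengths²: PQ² = 169, PR² = 160, QR² = 81.
Since PQ² = 169 < 160 + 81 = 241, the triangle is acute, so the smallest enclosing circle is the circumcircle.
Circumcentre = (5/6, 0.5), r² = 845/18.
Diameter = 2r = 2√(845/18) ≈ 13.70.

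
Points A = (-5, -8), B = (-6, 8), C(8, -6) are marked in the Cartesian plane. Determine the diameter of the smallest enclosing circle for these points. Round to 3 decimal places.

Side lengths²: AB² = 257, AC² = 173, BC² = 392.
Since BC² = 392 < 257 + 173 = 430, the triangle is acute, so the smallest enclosing circle is the circumcircle.
Circumcentre = (11/30, 11/30), r² = 44461/450.
Diameter = 2r = 2√(44461/450) ≈ 19.880.

19.880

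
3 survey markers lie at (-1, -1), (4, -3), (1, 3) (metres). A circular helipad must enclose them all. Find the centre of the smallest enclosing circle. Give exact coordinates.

(2.25, -0.125)

Call the three points A, B, C in the order given.
Side lengths²: AB² = 29, AC² = 20, BC² = 45.
Since BC² = 45 < 29 + 20 = 49, the triangle is acute, so the smallest enclosing circle is the circumcircle.
Circumcentre = (2.25, -0.125), r² = 11.328125.
Centre = (2.25, -0.125).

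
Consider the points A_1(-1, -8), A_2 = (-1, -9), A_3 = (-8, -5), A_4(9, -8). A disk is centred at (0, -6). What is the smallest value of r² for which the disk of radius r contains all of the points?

85

The required radius is the distance from (0, -6) to the farthest point.
Squared distances: 5, 10, 65, 85.
Maximum is 85, attained at A_4.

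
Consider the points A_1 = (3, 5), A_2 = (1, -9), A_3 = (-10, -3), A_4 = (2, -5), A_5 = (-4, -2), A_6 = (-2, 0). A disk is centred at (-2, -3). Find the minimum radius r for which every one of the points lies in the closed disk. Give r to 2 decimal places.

The required radius is the distance from (-2, -3) to the farthest point.
Squared distances: 89, 45, 64, 20, 5, 9.
Maximum is 89, attained at A_1.
r = √89 ≈ 9.43.

9.43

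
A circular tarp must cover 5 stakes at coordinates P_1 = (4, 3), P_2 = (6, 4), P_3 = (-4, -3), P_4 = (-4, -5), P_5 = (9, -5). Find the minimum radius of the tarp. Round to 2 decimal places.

7.09

The minimum enclosing circle of a finite set is fixed by two of the points (as a diameter) or three (as a circumcircle).
The minimum enclosing circle is determined by three boundary points: P_2, P_4, P_5.
Their circumcentre is (2.5, -13/6) with r² = 905/18.
The farthest remaining point P_3 is at distance² 773/18 ≤ 905/18.
r = √(905/18) ≈ 7.09.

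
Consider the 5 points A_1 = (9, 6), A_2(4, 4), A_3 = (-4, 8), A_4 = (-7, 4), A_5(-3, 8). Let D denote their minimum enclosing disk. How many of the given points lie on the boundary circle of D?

2

The minimum enclosing circle of a finite set is fixed by two of the points (as a diameter) or three (as a circumcircle).
The farthest pair is A_1–A_4 with squared distance 260. The circle on this segment as diameter has centre (1, 5) and r² = 260/4 = 65.
Check A_2: distance² to centre = 10 ≤ 65, so it lies inside.
All remaining points lie in this disk, and no smaller disk contains both endpoints, so this is the minimum enclosing circle.
The points at distance exactly r from the centre are A_1, A_4 — 2 points.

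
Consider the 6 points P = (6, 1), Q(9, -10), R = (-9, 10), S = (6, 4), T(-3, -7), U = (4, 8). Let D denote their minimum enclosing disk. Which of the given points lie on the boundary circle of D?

By Welzl's lemma the MEC is supported by two points (diametrically opposite) or three points (on a circumcircle).
The farthest pair is Q–R with squared distance 724. The circle on this segment as diameter has centre (0, 0) and r² = 724/4 = 181.
Check P: distance² to centre = 37 ≤ 181, so it lies inside.
All remaining points lie in this disk, and no smaller disk contains both endpoints, so this is the minimum enclosing circle.
The points at distance exactly r from the centre are Q, R — 2 points.

Q, R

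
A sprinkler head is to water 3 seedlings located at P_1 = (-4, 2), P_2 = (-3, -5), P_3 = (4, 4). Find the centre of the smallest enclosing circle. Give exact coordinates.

Side lengths²: P_1P_2² = 50, P_1P_3² = 68, P_2P_3² = 130.
Since P_2P_3² = 130 ≥ 68 + 50 = 118, the angle opposite P_2P_3 is not acute, so the smallest enclosing circle has P_2P_3 as diameter.
Centre = midpoint of P_2P_3 = (0.5, -0.5), r² = 130/4 = 32.5.
Centre = (0.5, -0.5).

(0.5, -0.5)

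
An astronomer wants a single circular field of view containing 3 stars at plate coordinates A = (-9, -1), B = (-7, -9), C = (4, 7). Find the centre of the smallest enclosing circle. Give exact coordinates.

(-1.5, -1)

Side lengths²: AB² = 68, AC² = 233, BC² = 377.
Since BC² = 377 ≥ 233 + 68 = 301, the angle opposite BC is not acute, so the smallest enclosing circle has BC as diameter.
Centre = midpoint of BC = (-1.5, -1), r² = 377/4 = 94.25.
Centre = (-1.5, -1).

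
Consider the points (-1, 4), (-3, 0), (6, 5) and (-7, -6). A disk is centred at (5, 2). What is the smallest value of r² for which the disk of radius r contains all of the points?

208

The required radius is the distance from (5, 2) to the farthest point.
Squared distances: 40, 68, 10, 208.
Maximum is 208, attained at (-7, -6).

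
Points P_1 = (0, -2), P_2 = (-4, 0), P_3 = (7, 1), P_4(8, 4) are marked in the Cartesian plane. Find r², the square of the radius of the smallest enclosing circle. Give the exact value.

The minimum enclosing circle of a finite set is fixed by two of the points (as a diameter) or three (as a circumcircle).
The farthest pair is P_2–P_4 with squared distance 160. The circle on this segment as diameter has centre (2, 2) and r² = 160/4 = 40.
Check P_1: distance² to centre = 20 ≤ 40, so it lies inside.
All remaining points lie in this disk, and no smaller disk contains both endpoints, so this is the minimum enclosing circle.

40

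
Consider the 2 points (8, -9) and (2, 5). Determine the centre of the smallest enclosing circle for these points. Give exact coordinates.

The smallest circle enclosing two points has them as diameter endpoints.
Centre = midpoint = (5, -2); r² = |(8, -9)−(2, 5)|²/4 = 232/4 = 58.
Centre = (5, -2).

(5, -2)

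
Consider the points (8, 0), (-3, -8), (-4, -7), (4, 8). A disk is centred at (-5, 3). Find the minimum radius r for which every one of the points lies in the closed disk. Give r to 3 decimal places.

The required radius is the distance from (-5, 3) to the farthest point.
Squared distances: 178, 125, 101, 106.
Maximum is 178, attained at (8, 0).
r = √178 ≈ 13.342.

13.342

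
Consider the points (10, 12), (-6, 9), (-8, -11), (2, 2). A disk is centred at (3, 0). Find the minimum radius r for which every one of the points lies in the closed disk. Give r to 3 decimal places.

The required radius is the distance from (3, 0) to the farthest point.
Squared distances: 193, 162, 242, 5.
Maximum is 242, attained at (-8, -11).
r = √242 ≈ 15.556.

15.556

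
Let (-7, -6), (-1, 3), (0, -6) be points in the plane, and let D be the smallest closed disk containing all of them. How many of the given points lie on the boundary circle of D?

3

Call the three points A, B, C in the order given.
Side lengths²: AB² = 117, AC² = 49, BC² = 82.
Since AB² = 117 < 82 + 49 = 131, the triangle is acute, so the smallest enclosing circle is the circumcircle.
Circumcentre = (-3.5, -11/6), r² = 533/18.
The points at distance exactly r from the centre are (-7, -6), (-1, 3), (0, -6) — 3 points.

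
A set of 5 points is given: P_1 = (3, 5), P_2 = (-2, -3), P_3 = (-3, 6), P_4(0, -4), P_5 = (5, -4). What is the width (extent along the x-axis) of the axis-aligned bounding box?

8

max x = 5, min x = -3, so width = 8.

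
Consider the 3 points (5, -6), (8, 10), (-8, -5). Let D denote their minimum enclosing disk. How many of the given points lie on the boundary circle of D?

2

Call the three points A, B, C in the order given.
Side lengths²: AB² = 265, AC² = 170, BC² = 481.
Since BC² = 481 ≥ 265 + 170 = 435, the angle opposite BC is not acute, so the smallest enclosing circle has BC as diameter.
Centre = midpoint of BC = (0, 2.5), r² = 481/4 = 120.25.
The points at distance exactly r from the centre are (8, 10), (-8, -5) — 2 points.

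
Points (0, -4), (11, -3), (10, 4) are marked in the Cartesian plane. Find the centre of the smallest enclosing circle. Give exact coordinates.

Call the three points A, B, C in the order given.
Side lengths²: AB² = 122, AC² = 164, BC² = 50.
Since AC² = 164 < 122 + 50 = 172, the triangle is acute, so the smallest enclosing circle is the circumcircle.
Circumcentre = (203/39, -10/39), r² = 62525/1521.
Centre = (203/39, -10/39).

(203/39, -10/39)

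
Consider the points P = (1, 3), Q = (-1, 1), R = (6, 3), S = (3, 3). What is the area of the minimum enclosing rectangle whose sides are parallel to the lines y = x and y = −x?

22.5

In coordinates u = x + y, v = x − y the rectangle is axis-aligned; the map (x,y)→(u,v) scales areas by 2.
u-values: 4, 0, 9, 6; range = 9 − 0 = 9.
v-values: -2, -2, 3, 0; range = 3 − (-2) = 5.
Area = (9 × 5) / 2 = 22.5.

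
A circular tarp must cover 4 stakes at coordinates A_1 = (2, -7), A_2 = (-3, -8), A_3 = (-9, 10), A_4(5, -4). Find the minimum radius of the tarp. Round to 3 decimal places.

By Welzl's lemma the MEC is supported by two points (diametrically opposite) or three points (on a circumcircle).
The farthest pair is A_1–A_3 with squared distance 410. The circle on this segment as diameter has centre (-3.5, 1.5) and r² = 410/4 = 102.5.
Check A_2: distance² to centre = 90.5 ≤ 102.5, so it lies inside.
All remaining points lie in this disk, and no smaller disk contains both endpoints, so this is the minimum enclosing circle.
r = √(102.5) ≈ 10.124.

10.124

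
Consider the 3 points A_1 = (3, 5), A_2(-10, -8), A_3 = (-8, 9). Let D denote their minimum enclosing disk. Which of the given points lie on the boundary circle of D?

A_1, A_2, A_3

Side lengths²: A_1A_2² = 338, A_1A_3² = 137, A_2A_3² = 293.
Since A_1A_2² = 338 < 293 + 137 = 430, the triangle is acute, so the smallest enclosing circle is the circumcircle.
Circumcentre = (-151/30, 1/30), r² = 40141/450.
The points at distance exactly r from the centre are A_1, A_2, A_3 — 3 points.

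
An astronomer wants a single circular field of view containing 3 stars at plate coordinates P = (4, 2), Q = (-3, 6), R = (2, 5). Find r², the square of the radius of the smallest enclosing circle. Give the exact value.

Side lengths²: PQ² = 65, PR² = 13, QR² = 26.
Since PQ² = 65 ≥ 26 + 13 = 39, the angle opposite PQ is not acute, so the smallest enclosing circle has PQ as diameter.
Centre = midpoint of PQ = (0.5, 4), r² = 65/4 = 16.25.

16.25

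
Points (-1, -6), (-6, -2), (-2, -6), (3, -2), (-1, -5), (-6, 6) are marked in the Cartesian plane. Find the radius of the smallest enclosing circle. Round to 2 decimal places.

6.51

The minimum enclosing circle is determined by three boundary points: (-1, -6), (3, -2), (-6, 6).
Their circumcentre is (-107/34, 5/34) with r² = 24505/578.
The farthest remaining point (-2, -6) is at distance² 22601/578 ≤ 24505/578.
r = √(24505/578) ≈ 6.51.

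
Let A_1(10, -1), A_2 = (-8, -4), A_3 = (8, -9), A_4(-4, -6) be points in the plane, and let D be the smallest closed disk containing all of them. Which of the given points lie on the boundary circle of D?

By Welzl's lemma the MEC is supported by two points (diametrically opposite) or three points (on a circumcircle).
The minimum enclosing circle is determined by three boundary points: A_1, A_2, A_3.
Their circumcentre is (25/23, -139/46) with r² = 176749/2116.
The farthest remaining point A_4 is at distance² 73525/2116 ≤ 176749/2116.
The points at distance exactly r from the centre are A_1, A_2, A_3 — 3 points.

A_1, A_2, A_3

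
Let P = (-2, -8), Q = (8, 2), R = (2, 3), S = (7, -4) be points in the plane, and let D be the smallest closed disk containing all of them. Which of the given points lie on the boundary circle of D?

A smallest enclosing disk is always determined by at most three of the input points on its boundary.
The farthest pair is P–Q with squared distance 200. The circle on this segment as diameter has centre (3, -3) and r² = 200/4 = 50.
Check R: distance² to centre = 37 ≤ 50, so it lies inside.
All remaining points lie in this disk, and no smaller disk contains both endpoints, so this is the minimum enclosing circle.
The points at distance exactly r from the centre are P, Q — 2 points.

P, Q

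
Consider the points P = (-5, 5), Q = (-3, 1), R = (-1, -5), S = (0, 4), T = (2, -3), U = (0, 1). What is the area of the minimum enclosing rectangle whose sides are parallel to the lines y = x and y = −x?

75

In coordinates u = x + y, v = x − y the rectangle is axis-aligned; the map (x,y)→(u,v) scales areas by 2.
u-values: 0, -2, -6, 4, -1, 1; range = 4 − (-6) = 10.
v-values: -10, -4, 4, -4, 5, -1; range = 5 − (-10) = 15.
Area = (10 × 15) / 2 = 75.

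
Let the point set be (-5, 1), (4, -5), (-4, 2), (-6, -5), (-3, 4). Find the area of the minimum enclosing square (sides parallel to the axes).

100

The bounding box has width 10 and height 9.
An axis-aligned square enclosing the set must have side ≥ max(width, height).
So the minimum side is max(10, 9) = 10.
Area = 10² = 100.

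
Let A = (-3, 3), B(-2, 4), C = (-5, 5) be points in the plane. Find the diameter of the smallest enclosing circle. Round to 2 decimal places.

3.16

Side lengths²: AB² = 2, AC² = 8, BC² = 10.
Since BC² = 10 ≥ 8 + 2 = 10, the angle opposite BC is not acute, so the smallest enclosing circle has BC as diameter.
Centre = midpoint of BC = (-3.5, 4.5), r² = 10/4 = 2.5.
Diameter = 2r = 2√(2.5) ≈ 3.16.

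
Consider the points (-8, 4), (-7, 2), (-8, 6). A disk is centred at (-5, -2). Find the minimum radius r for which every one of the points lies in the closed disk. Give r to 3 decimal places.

The required radius is the distance from (-5, -2) to the farthest point.
Squared distances: 45, 20, 73.
Maximum is 73, attained at (-8, 6).
r = √73 ≈ 8.544.

8.544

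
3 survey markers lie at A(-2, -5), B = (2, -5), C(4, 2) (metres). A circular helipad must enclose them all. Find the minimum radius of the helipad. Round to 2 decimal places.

Side lengths²: AB² = 16, AC² = 85, BC² = 53.
Since AC² = 85 ≥ 53 + 16 = 69, the angle opposite AC is not acute, so the smallest enclosing circle has AC as diameter.
Centre = midpoint of AC = (1, -1.5), r² = 85/4 = 21.25.
r = √(21.25) ≈ 4.61.

4.61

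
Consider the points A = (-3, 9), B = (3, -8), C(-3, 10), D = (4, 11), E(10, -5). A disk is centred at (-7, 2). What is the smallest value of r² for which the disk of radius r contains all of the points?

The required radius is the distance from (-7, 2) to the farthest point.
Squared distances: 65, 200, 80, 202, 338.
Maximum is 338, attained at E.

338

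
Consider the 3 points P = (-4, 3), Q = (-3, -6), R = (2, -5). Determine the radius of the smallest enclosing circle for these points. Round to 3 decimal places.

5.019

Side lengths²: PQ² = 82, PR² = 100, QR² = 26.
Since PR² = 100 < 82 + 26 = 108, the triangle is acute, so the smallest enclosing circle is the circumcircle.
Circumcentre = (-31/23, -29/23), r² = 13325/529.
r = √(13325/529) ≈ 5.019.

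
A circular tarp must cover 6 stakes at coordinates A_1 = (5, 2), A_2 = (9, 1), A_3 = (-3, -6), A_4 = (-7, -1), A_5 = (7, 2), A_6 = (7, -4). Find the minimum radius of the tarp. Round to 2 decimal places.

8.06

A smallest enclosing disk is always determined by at most three of the input points on its boundary.
The farthest pair is A_2–A_4 with squared distance 260. The circle on this segment as diameter has centre (1, 0) and r² = 260/4 = 65.
Check A_1: distance² to centre = 20 ≤ 65, so it lies inside.
All remaining points lie in this disk, and no smaller disk contains both endpoints, so this is the minimum enclosing circle.
r = √65 ≈ 8.06.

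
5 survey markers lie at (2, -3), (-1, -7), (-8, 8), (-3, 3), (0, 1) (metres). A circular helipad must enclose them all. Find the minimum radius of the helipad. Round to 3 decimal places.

8.276

By Welzl's lemma the MEC is supported by two points (diametrically opposite) or three points (on a circumcircle).
The farthest pair is (-1, -7)–(-8, 8) with squared distance 274. The circle on this segment as diameter has centre (-4.5, 0.5) and r² = 274/4 = 68.5.
Check (2, -3): distance² to centre = 54.5 ≤ 68.5, so it lies inside.
All remaining points lie in this disk, and no smaller disk contains both endpoints, so this is the minimum enclosing circle.
r = √(68.5) ≈ 8.276.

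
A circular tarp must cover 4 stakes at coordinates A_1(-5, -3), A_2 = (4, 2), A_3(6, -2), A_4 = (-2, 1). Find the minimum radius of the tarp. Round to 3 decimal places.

5.528

A smallest enclosing disk is always determined by at most three of the input points on its boundary.
The minimum enclosing circle is determined by three boundary points: A_1, A_2, A_3.
Their circumcentre is (11/23, -52/23) with r² = 16165/529.
The farthest remaining point A_4 is at distance² 8874/529 ≤ 16165/529.
r = √(16165/529) ≈ 5.528.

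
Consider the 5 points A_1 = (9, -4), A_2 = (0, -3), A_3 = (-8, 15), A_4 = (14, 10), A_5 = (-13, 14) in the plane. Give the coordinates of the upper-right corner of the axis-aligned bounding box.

(14, 15)

x-range [-13, 14], y-range [-4, 15].
The upper-right corner is (14, 15).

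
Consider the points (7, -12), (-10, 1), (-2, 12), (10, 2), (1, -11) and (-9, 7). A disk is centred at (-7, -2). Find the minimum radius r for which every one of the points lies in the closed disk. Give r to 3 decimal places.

The required radius is the distance from (-7, -2) to the farthest point.
Squared distances: 296, 18, 221, 305, 145, 85.
Maximum is 305, attained at (10, 2).
r = √305 ≈ 17.464.

17.464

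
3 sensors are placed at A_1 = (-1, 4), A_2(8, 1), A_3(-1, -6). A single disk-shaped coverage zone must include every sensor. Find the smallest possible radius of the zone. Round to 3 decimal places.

Side lengths²: A_1A_2² = 90, A_1A_3² = 100, A_2A_3² = 130.
Since A_2A_3² = 130 < 100 + 90 = 190, the triangle is acute, so the smallest enclosing circle is the circumcircle.
Circumcentre = (7/3, -1), r² = 325/9.
r = √(325/9) ≈ 6.009.

6.009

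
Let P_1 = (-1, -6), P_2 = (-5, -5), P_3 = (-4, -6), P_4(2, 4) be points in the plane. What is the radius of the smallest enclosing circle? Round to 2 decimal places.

The farthest pair is P_3–P_4 with squared distance 136. The circle on this segment as diameter has centre (-1, -1) and r² = 136/4 = 34.
Check P_1: distance² to centre = 25 ≤ 34, so it lies inside.
All remaining points lie in this disk, and no smaller disk contains both endpoints, so this is the minimum enclosing circle.
r = √34 ≈ 5.83.

5.83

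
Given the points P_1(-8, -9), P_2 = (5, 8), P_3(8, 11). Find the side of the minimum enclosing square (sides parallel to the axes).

The bounding box has width 16 and height 20.
An axis-aligned square enclosing the set must have side ≥ max(width, height).
So the minimum side is max(16, 20) = 20.

20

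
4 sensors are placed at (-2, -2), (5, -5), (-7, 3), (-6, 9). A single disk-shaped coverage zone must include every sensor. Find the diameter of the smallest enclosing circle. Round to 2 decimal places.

17.80

By Welzl's lemma the MEC is supported by two points (diametrically opposite) or three points (on a circumcircle).
The farthest pair is (5, -5)–(-6, 9) with squared distance 317. The circle on this segment as diameter has centre (-0.5, 2) and r² = 317/4 = 79.25.
Check (-2, -2): distance² to centre = 18.25 ≤ 79.25, so it lies inside.
All remaining points lie in this disk, and no smaller disk contains both endpoints, so this is the minimum enclosing circle.
Diameter = 2r = 2√(79.25) ≈ 17.80.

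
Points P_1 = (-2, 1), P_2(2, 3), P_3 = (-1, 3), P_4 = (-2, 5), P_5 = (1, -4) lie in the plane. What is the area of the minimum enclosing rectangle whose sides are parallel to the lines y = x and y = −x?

48

In coordinates u = x + y, v = x − y the rectangle is axis-aligned; the map (x,y)→(u,v) scales areas by 2.
u-values: -1, 5, 2, 3, -3; range = 5 − (-3) = 8.
v-values: -3, -1, -4, -7, 5; range = 5 − (-7) = 12.
Area = (8 × 12) / 2 = 48.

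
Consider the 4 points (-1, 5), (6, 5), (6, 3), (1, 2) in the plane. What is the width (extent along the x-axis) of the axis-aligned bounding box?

max x = 6, min x = -1, so width = 7.

7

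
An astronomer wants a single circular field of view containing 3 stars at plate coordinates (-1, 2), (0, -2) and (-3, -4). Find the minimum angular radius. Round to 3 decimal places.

Call the three points A, B, C in the order given.
Side lengths²: AB² = 17, AC² = 40, BC² = 13.
Since AC² = 40 ≥ 17 + 13 = 30, the angle opposite AC is not acute, so the smallest enclosing circle has AC as diameter.
Centre = midpoint of AC = (-2, -1), r² = 40/4 = 10.
r = √10 ≈ 3.162.

3.162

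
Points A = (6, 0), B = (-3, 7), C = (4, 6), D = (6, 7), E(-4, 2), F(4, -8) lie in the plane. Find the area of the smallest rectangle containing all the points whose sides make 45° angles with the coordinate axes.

187

In coordinates u = x + y, v = x − y the rectangle is axis-aligned; the map (x,y)→(u,v) scales areas by 2.
u-values: 6, 4, 10, 13, -2, -4; range = 13 − (-4) = 17.
v-values: 6, -10, -2, -1, -6, 12; range = 12 − (-10) = 22.
Area = (17 × 22) / 2 = 187.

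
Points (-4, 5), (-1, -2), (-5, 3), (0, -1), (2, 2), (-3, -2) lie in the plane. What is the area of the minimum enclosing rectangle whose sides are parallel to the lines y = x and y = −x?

In coordinates u = x + y, v = x − y the rectangle is axis-aligned; the map (x,y)→(u,v) scales areas by 2.
u-values: 1, -3, -2, -1, 4, -5; range = 4 − (-5) = 9.
v-values: -9, 1, -8, 1, 0, -1; range = 1 − (-9) = 10.
Area = (9 × 10) / 2 = 45.

45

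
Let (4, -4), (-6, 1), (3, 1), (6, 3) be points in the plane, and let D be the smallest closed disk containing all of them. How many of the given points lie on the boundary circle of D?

A smallest enclosing disk is always determined by at most three of the input points on its boundary.
The minimum enclosing circle is determined by three boundary points: (4, -4), (-6, 1), (6, 3).
Their circumcentre is (0.1875, 0.875) with r² = 38.30078125.
The farthest remaining point (3, 1) is at distance² 7.92578125 ≤ 38.30078125.
The points at distance exactly r from the centre are (4, -4), (-6, 1), (6, 3) — 3 points.

3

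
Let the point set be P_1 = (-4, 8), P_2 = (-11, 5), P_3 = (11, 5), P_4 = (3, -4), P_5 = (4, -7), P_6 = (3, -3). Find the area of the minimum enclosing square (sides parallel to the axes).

The bounding box has width 22 and height 15.
An axis-aligned square enclosing the set must have side ≥ max(width, height).
So the minimum side is max(22, 15) = 22.
Area = 22² = 484.

484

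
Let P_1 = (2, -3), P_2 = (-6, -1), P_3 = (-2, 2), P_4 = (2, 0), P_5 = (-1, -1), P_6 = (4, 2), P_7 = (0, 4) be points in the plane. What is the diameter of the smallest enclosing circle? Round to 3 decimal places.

By Welzl's lemma the MEC is supported by two points (diametrically opposite) or three points (on a circumcircle).
The farthest pair is P_2–P_6 with squared distance 109. The circle on this segment as diameter has centre (-1, 0.5) and r² = 109/4 = 27.25.
Check P_1: distance² to centre = 21.25 ≤ 27.25, so it lies inside.
All remaining points lie in this disk, and no smaller disk contains both endpoints, so this is the minimum enclosing circle.
Diameter = 2r = 2√(27.25) ≈ 10.440.

10.440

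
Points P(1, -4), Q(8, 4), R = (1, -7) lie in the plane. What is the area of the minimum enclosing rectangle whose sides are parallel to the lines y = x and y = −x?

36

In coordinates u = x + y, v = x − y the rectangle is axis-aligned; the map (x,y)→(u,v) scales areas by 2.
u-values: -3, 12, -6; range = 12 − (-6) = 18.
v-values: 5, 4, 8; range = 8 − 4 = 4.
Area = (18 × 4) / 2 = 36.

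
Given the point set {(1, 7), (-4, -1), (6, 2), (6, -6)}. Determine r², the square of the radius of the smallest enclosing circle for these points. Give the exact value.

43165/882

By Welzl's lemma the MEC is supported by two points (diametrically opposite) or three points (on a circumcircle).
The minimum enclosing circle is determined by three boundary points: (1, 7), (-4, -1), (6, -6).
Their circumcentre is (121/42, 11/42) with r² = 43165/882.
The farthest remaining point (6, 2) is at distance² 11245/882 ≤ 43165/882.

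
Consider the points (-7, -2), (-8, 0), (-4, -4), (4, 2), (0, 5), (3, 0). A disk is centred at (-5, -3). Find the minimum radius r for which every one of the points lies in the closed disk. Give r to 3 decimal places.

The required radius is the distance from (-5, -3) to the farthest point.
Squared distances: 5, 18, 2, 106, 89, 73.
Maximum is 106, attained at (4, 2).
r = √106 ≈ 10.296.

10.296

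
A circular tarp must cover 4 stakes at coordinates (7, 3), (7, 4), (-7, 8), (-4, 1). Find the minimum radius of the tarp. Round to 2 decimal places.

A smallest enclosing disk is always determined by at most three of the input points on its boundary.
The farthest pair is (7, 3)–(-7, 8) with squared distance 221. The circle on this segment as diameter has centre (0, 5.5) and r² = 221/4 = 55.25.
Check (7, 4): distance² to centre = 51.25 ≤ 55.25, so it lies inside.
All remaining points lie in this disk, and no smaller disk contains both endpoints, so this is the minimum enclosing circle.
r = √(55.25) ≈ 7.43.

7.43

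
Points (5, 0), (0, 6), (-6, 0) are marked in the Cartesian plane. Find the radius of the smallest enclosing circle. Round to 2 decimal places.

Call the three points A, B, C in the order given.
Side lengths²: AB² = 61, AC² = 121, BC² = 72.
Since AC² = 121 < 72 + 61 = 133, the triangle is acute, so the smallest enclosing circle is the circumcircle.
Circumcentre = (-0.5, 0.5), r² = 30.5.
r = √(30.5) ≈ 5.52.

5.52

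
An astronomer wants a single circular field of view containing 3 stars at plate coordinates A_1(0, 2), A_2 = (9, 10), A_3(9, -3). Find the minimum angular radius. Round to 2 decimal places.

6.89

Side lengths²: A_1A_2² = 145, A_1A_3² = 106, A_2A_3² = 169.
Since A_2A_3² = 169 < 145 + 106 = 251, the triangle is acute, so the smallest enclosing circle is the circumcircle.
Circumcentre = (121/18, 3.5), r² = 7685/162.
r = √(7685/162) ≈ 6.89.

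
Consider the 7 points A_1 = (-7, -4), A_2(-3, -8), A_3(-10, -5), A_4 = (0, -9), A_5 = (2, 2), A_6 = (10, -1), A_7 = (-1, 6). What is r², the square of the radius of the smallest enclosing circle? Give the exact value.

A smallest enclosing disk is always determined by at most three of the input points on its boundary.
The farthest pair is A_3–A_6 with squared distance 416. The circle on this segment as diameter has centre (0, -3) and r² = 416/4 = 104.
Check A_1: distance² to centre = 50 ≤ 104, so it lies inside.
All remaining points lie in this disk, and no smaller disk contains both endpoints, so this is the minimum enclosing circle.

104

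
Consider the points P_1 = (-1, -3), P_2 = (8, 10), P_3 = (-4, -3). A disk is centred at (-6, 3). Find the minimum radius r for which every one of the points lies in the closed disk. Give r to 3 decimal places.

The required radius is the distance from (-6, 3) to the farthest point.
Squared distances: 61, 245, 40.
Maximum is 245, attained at P_2.
r = √245 ≈ 15.652.

15.652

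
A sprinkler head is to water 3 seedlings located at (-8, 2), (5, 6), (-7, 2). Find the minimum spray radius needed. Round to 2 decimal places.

Call the three points A, B, C in the order given.
Side lengths²: AB² = 185, AC² = 1, BC² = 160.
Since AB² = 185 ≥ 160 + 1 = 161, the angle opposite AB is not acute, so the smallest enclosing circle has AB as diameter.
Centre = midpoint of AB = (-1.5, 4), r² = 185/4 = 46.25.
r = √(46.25) ≈ 6.80.

6.80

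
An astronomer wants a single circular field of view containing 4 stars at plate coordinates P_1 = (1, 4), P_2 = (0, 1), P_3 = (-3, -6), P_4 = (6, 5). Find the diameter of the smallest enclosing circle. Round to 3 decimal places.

The minimum enclosing circle of a finite set is fixed by two of the points (as a diameter) or three (as a circumcircle).
The farthest pair is P_3–P_4 with squared distance 202. The circle on this segment as diameter has centre (1.5, -0.5) and r² = 202/4 = 50.5.
Check P_1: distance² to centre = 20.5 ≤ 50.5, so it lies inside.
All remaining points lie in this disk, and no smaller disk contains both endpoints, so this is the minimum enclosing circle.
Diameter = 2r = 2√(50.5) ≈ 14.213.

14.213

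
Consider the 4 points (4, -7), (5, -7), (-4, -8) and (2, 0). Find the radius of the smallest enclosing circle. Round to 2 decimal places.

5.22

A smallest enclosing disk is always determined by at most three of the input points on its boundary.
The minimum enclosing circle is determined by three boundary points: (5, -7), (-4, -8), (2, 0).
Their circumcentre is (7/33, -54/11) with r² = 29725/1089.
The farthest remaining point (4, -7) is at distance² 20386/1089 ≤ 29725/1089.
r = √(29725/1089) ≈ 5.22.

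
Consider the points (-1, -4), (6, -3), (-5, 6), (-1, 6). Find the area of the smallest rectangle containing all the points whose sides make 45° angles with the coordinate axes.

100

In coordinates u = x + y, v = x − y the rectangle is axis-aligned; the map (x,y)→(u,v) scales areas by 2.
u-values: -5, 3, 1, 5; range = 5 − (-5) = 10.
v-values: 3, 9, -11, -7; range = 9 − (-11) = 20.
Area = (10 × 20) / 2 = 100.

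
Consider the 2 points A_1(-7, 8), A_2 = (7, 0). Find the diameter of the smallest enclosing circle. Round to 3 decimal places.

The smallest circle enclosing two points has them as diameter endpoints.
Centre = midpoint = (0, 4); r² = |A_1A_2|²/4 = 260/4 = 65.
Diameter = 2r = 2√65 ≈ 16.125.

16.125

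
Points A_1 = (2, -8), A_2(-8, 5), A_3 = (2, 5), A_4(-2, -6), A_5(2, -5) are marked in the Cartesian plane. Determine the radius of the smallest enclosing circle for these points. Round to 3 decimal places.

8.201

A smallest enclosing disk is always determined by at most three of the input points on its boundary.
The farthest pair is A_1–A_2 with squared distance 269. The circle on this segment as diameter has centre (-3, -1.5) and r² = 269/4 = 67.25.
Check A_3: distance² to centre = 67.25 ≤ 67.25, so it lies inside.
All remaining points lie in this disk, and no smaller disk contains both endpoints, so this is the minimum enclosing circle.
r = √(67.25) ≈ 8.201.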